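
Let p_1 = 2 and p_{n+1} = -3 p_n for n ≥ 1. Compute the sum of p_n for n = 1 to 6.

p_2 = -3*2 = -6
p_3 = -3*(-6) = 18
p_4 = -3*18 = -54
p_5 = -3*(-54) = 162
p_6 = -3*162 = -486
Sum = 2 + (-6) + 18 + (-54) + 162 + (-486) = -364

-364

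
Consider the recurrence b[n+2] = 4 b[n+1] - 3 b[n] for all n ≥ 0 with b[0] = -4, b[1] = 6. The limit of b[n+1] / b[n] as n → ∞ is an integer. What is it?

The characteristic equation is r^2 - 4r + 3 = 0, which factors as (r - 3)(r - 1) = 0.
So the roots are 3 and 1. Since |3| > |1| and the coefficient of 3^n is non-zero, the ratio tends to 3.

3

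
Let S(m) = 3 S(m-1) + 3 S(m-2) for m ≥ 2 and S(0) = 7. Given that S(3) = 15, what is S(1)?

-4

Let S(1) = v.
S(2) = 21 + 3v
S(3) = 63 + 12v
So 63 + 12v = 15, giving v = -4.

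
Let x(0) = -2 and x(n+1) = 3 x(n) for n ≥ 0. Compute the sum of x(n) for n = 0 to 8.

x(1) = 3(-2) = -6
x(2) = 3(-6) = -18
x(3) = 3(-18) = -54
x(4) = 3(-54) = -162
x(5) = 3(-162) = -486
x(6) = 3(-486) = -1458
x(7) = 3(-1458) = -4374
x(8) = 3(-4374) = -13122
Sum = (-2) + (-6) + (-18) + (-54) + (-162) + (-486) + (-1458) + (-4374) + (-13122) = -19682

-19682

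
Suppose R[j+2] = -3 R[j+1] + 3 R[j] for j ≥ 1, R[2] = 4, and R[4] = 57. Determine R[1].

-1

Let R[1] = x.
R[3] = -12 + 3x
R[4] = 48 - 9x
So 48 - 9x = 57, giving x = -1.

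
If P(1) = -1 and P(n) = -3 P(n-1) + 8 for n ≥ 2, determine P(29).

The fixed point is 8/(1 + 3) = 2, so P(n) - 2 = -3(P(n-1) - 2).
Hence P(n) = -3·(-3)^{n-1} + 2.
P(29) = -3·(-3)^{28} + 2 = -3·22876792454961 + 2 = -68630377364881.

-68630377364881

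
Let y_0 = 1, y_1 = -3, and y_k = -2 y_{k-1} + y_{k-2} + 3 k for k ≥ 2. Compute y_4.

y_2 = -2*(-3) + 1 + 6 = 13
y_3 = -2*13 + (-3) + 9 = -20
y_4 = -2*(-20) + 13 + 12 = 65

65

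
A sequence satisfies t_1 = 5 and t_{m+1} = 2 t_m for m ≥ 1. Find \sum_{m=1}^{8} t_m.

t_2 = 2·5 = 10
t_3 = 2·10 = 20
t_4 = 2·20 = 40
t_5 = 2·40 = 80
t_6 = 2·80 = 160
t_7 = 2·160 = 320
t_8 = 2·320 = 640
Sum = 5 + 10 + 20 + 40 + 80 + 160 + 320 + 640 = 1275

1275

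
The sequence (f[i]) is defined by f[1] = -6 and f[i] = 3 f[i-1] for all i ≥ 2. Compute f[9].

-39366

f[2] = 3*(-6) = -18
f[3] = 3*(-18) = -54
f[4] = 3*(-54) = -162
f[5] = 3*(-162) = -486
f[6] = 3*(-486) = -1458
f[7] = 3*(-1458) = -4374
f[8] = 3*(-4374) = -13122
f[9] = 3*(-13122) = -39366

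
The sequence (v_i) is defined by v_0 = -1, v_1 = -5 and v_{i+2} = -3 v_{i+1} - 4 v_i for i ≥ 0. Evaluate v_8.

v_2 = -3·(-5) - 4·(-1) = 19
v_3 = -3·19 - 4·(-5) = -37
v_4 = -3·(-37) - 4·19 = 35
v_5 = -3·35 - 4·(-37) = 43
v_6 = -3·43 - 4·35 = -269
v_7 = -3·(-269) - 4·43 = 635
v_8 = -3·635 - 4·(-269) = -829

-829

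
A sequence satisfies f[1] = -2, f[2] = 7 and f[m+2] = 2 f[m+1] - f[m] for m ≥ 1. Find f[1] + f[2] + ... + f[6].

f[3] = 2(7) - (-2) = 16
f[4] = 2(16) - 7 = 25
f[5] = 2(25) - 16 = 34
f[6] = 2(34) - 25 = 43
Sum = (-2) + 7 + 16 + 25 + 34 + 43 = 123

123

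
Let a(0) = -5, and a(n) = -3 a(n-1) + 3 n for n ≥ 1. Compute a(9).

109494

a(1) = -3(-5) + 3 = 18
a(2) = -3(18) + 6 = -48
a(3) = -3(-48) + 9 = 153
a(4) = -3(153) + 12 = -447
a(5) = -3(-447) + 15 = 1356
a(6) = -3(1356) + 18 = -4050
a(7) = -3(-4050) + 21 = 12171
a(8) = -3(12171) + 24 = -36489
a(9) = -3(-36489) + 27 = 109494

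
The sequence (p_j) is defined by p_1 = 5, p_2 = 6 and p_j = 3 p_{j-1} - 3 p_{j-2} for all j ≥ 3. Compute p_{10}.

243

p_3 = 3*6 - 3*5 = 3
p_4 = 3*3 - 3*6 = -9
p_5 = 3*(-9) - 3*3 = -36
p_6 = 3*(-36) - 3*(-9) = -81
p_7 = 3*(-81) - 3*(-36) = -135
p_8 = 3*(-135) - 3*(-81) = -162
p_9 = 3*(-162) - 3*(-135) = -81
p_{10} = 3*(-81) - 3*(-162) = 243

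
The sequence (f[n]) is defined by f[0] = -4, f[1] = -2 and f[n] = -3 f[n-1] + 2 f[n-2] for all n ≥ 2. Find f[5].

f[2] = -3*(-2) + 2*(-4) = -2
f[3] = -3*(-2) + 2*(-2) = 2
f[4] = -3*2 + 2*(-2) = -10
f[5] = -3*(-10) + 2*2 = 34

34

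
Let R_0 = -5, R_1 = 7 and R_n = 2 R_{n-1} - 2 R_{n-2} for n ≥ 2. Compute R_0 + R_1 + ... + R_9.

-148

R_2 = 2(7) - 2(-5) = 24
R_3 = 2(24) - 2(7) = 34
R_4 = 2(34) - 2(24) = 20
R_5 = 2(20) - 2(34) = -28
R_6 = 2(-28) - 2(20) = -96
R_7 = 2(-96) - 2(-28) = -136
R_8 = 2(-136) - 2(-96) = -80
R_9 = 2(-80) - 2(-136) = 112
Sum = (-5) + 7 + 24 + 34 + 20 + (-28) + (-96) + (-136) + (-80) + 112 = -148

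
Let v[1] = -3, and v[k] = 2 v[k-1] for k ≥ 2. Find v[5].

-48

v[2] = 2*(-3) = -6
v[3] = 2*(-6) = -12
v[4] = 2*(-12) = -24
v[5] = 2*(-24) = -48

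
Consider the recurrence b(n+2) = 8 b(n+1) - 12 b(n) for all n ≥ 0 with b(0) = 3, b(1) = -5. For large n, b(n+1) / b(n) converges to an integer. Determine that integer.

6

The characteristic equation is r^2 - 8r + 12 = 0, which factors as (r - 6)(r - 2) = 0.
So the roots are 6 and 2. Since |6| > |2| and the coefficient of 6^n is non-zero, the ratio tends to 6.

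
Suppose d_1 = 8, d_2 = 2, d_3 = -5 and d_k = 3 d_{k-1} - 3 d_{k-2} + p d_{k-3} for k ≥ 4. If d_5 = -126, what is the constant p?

-3

d_4 = -21 + 8p
d_5 = -48 + 26p
So -48 + 26p = -126, giving p = -3.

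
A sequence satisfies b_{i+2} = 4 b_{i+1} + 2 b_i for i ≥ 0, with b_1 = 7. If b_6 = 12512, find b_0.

2

Let b_0 = y.
b_2 = 28 + 2y
b_3 = 126 + 8y
b_4 = 560 + 36y
b_5 = 2492 + 160y
b_6 = 11088 + 712y
So 11088 + 712y = 12512, giving y = 2.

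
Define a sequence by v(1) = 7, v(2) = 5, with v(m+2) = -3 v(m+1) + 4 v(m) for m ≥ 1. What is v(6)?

-403

v(3) = -3(5) + 4(7) = 13
v(4) = -3(13) + 4(5) = -19
v(5) = -3(-19) + 4(13) = 109
v(6) = -3(109) + 4(-19) = -403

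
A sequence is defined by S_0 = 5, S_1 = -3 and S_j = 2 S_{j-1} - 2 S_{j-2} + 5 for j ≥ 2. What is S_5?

37

S_2 = 2·(-3) - 2·5 + 5 = -11
S_3 = 2·(-11) - 2·(-3) + 5 = -11
S_4 = 2·(-11) - 2·(-11) + 5 = 5
S_5 = 2·5 - 2·(-11) + 5 = 37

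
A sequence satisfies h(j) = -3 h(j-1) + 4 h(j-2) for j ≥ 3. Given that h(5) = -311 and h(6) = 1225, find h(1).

-5

Rearranging, h(j-2) = (h(j) + 3 h(j-1)) / 4.
h(4) = (1225 + 3·(-311)) / 4 = 292/4 = 73
h(3) = (-311 + 3·73) / 4 = -92/4 = -23
h(2) = (73 + 3·(-23)) / 4 = 4/4 = 1
h(1) = (-23 + 3·1) / 4 = -20/4 = -5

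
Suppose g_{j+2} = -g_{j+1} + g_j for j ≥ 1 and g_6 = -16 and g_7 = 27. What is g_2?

Rearranging, g_{j-2} = g_j + g_{j-1}.
g_5 = 27 + (-16) = 11
g_4 = -16 + 11 = -5
g_3 = 11 + (-5) = 6
g_2 = -5 + 6 = 1

1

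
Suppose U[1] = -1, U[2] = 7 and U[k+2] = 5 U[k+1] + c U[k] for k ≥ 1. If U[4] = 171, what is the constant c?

-2

U[3] = 35 - c
U[4] = 175 + 2c
So 175 + 2c = 171, giving c = -2.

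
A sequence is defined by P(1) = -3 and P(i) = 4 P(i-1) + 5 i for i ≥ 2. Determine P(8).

14548

P(2) = 4*(-3) + 10 = -2
P(3) = 4*(-2) + 15 = 7
P(4) = 4*7 + 20 = 48
P(5) = 4*48 + 25 = 217
P(6) = 4*217 + 30 = 898
P(7) = 4*898 + 35 = 3627
P(8) = 4*3627 + 40 = 14548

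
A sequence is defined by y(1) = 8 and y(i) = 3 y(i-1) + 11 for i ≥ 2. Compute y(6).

3275

y(2) = 3·8 + 11 = 35
y(3) = 3·35 + 11 = 116
y(4) = 3·116 + 11 = 359
y(5) = 3·359 + 11 = 1088
y(6) = 3·1088 + 11 = 3275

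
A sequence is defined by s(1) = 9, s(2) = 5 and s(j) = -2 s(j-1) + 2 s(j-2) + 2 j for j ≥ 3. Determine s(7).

s(3) = -2·5 + 2·9 + 6 = 14
s(4) = -2·14 + 2·5 + 8 = -10
s(5) = -2·(-10) + 2·14 + 10 = 58
s(6) = -2·58 + 2·(-10) + 12 = -124
s(7) = -2·(-124) + 2·58 + 14 = 378

378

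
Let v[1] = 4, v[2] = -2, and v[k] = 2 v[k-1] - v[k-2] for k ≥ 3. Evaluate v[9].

v[3] = 2(-2) - 4 = -8
v[4] = 2(-8) - (-2) = -14
v[5] = 2(-14) - (-8) = -20
v[6] = 2(-20) - (-14) = -26
v[7] = 2(-26) - (-20) = -32
v[8] = 2(-32) - (-26) = -38
v[9] = 2(-38) - (-32) = -44

-44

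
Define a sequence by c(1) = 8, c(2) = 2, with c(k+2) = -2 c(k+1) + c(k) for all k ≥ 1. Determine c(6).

-38

c(3) = -2*2 + 8 = 4
c(4) = -2*4 + 2 = -6
c(5) = -2*(-6) + 4 = 16
c(6) = -2*16 + (-6) = -38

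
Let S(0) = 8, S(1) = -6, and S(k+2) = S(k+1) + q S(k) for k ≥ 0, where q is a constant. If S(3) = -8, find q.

S(2) = -6 + 8q
S(3) = -6 + 2q
So -6 + 2q = -8, giving q = -1.

-1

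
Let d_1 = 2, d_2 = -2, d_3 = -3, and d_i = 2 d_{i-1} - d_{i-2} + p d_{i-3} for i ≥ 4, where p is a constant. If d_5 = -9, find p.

d_4 = -4 + 2p
d_5 = -5 + 2p
So -5 + 2p = -9, giving p = -2.

-2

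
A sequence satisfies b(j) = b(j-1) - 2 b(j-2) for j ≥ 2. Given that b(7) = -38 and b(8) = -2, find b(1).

Rearranging, b(j-2) = (b(j) - b(j-1)) / -2.
b(6) = (-2 - (-38)) / -2 = 36/-2 = -18
b(5) = (-38 - (-18)) / -2 = -20/-2 = 10
b(4) = (-18 - 10) / -2 = -28/-2 = 14
b(3) = (10 - 14) / -2 = -4/-2 = 2
b(2) = (14 - 2) / -2 = 12/-2 = -6
b(1) = (2 - (-6)) / -2 = 8/-2 = -4

-4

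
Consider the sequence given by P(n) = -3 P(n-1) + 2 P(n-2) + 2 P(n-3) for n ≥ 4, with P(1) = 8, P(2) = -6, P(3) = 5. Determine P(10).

P(4) = -3*5 + 2*(-6) + 2*8 = -11
P(5) = -3*(-11) + 2*5 + 2*(-6) = 31
P(6) = -3*31 + 2*(-11) + 2*5 = -105
P(7) = -3*(-105) + 2*31 + 2*(-11) = 355
P(8) = -3*355 + 2*(-105) + 2*31 = -1213
P(9) = -3*(-1213) + 2*355 + 2*(-105) = 4139
P(10) = -3*4139 + 2*(-1213) + 2*355 = -14133

-14133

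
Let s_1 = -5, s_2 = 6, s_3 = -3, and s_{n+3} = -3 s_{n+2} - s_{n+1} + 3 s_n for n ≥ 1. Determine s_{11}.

s_4 = -3·(-3) - 6 + 3·(-5) = -12
s_5 = -3·(-12) - (-3) + 3·6 = 57
s_6 = -3·57 - (-12) + 3·(-3) = -168
s_7 = -3·(-168) - 57 + 3·(-12) = 411
s_8 = -3·411 - (-168) + 3·57 = -894
s_9 = -3·(-894) - 411 + 3·(-168) = 1767
s_{10} = -3·1767 - (-894) + 3·411 = -3174
s_{11} = -3·(-3174) - 1767 + 3·(-894) = 5073

5073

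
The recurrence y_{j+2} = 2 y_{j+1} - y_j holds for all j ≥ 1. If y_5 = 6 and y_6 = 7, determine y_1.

Rearranging, y_{j-2} = -(y_j - 2 y_{j-1}).
y_4 = -(7 - 2*6) = 5
y_3 = -(6 - 2*5) = 4
y_2 = -(5 - 2*4) = 3
y_1 = -(4 - 2*3) = 2

2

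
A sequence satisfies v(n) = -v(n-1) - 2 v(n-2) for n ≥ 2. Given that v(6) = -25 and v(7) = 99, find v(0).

5

Rearranging, v(n-2) = (v(n) + v(n-1)) / -2.
v(5) = (99 + (-25)) / -2 = 74/-2 = -37
v(4) = (-25 + (-37)) / -2 = -62/-2 = 31
v(3) = (-37 + 31) / -2 = -6/-2 = 3
v(2) = (31 + 3) / -2 = 34/-2 = -17
v(1) = (3 + (-17)) / -2 = -14/-2 = 7
v(0) = (-17 + 7) / -2 = -10/-2 = 5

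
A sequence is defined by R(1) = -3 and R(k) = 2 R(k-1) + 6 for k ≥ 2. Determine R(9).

762

R(2) = 2(-3) + 6 = 0
R(3) = 2(0) + 6 = 6
R(4) = 2(6) + 6 = 18
R(5) = 2(18) + 6 = 42
R(6) = 2(42) + 6 = 90
R(7) = 2(90) + 6 = 186
R(8) = 2(186) + 6 = 378
R(9) = 2(378) + 6 = 762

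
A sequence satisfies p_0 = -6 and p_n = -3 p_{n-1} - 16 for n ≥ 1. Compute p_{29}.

137260754729762

The fixed point is -16/(1 + 3) = -4, so p_n + 4 = -3(p_{n-1} + 4).
Hence p_n = -2·(-3)^n - 4.
p_{29} = -2·(-3)^{29} - 4 = -2·-68630377364883 - 4 = 137260754729762.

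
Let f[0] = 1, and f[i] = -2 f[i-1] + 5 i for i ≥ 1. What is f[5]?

f[1] = -2·1 + 5 = 3
f[2] = -2·3 + 10 = 4
f[3] = -2·4 + 15 = 7
f[4] = -2·7 + 20 = 6
f[5] = -2·6 + 25 = 13

13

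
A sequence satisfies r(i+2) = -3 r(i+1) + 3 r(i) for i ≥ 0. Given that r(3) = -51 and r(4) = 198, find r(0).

Rearranging, r(i-2) = (r(i) + 3 r(i-1)) / 3.
r(2) = (198 + 3·(-51)) / 3 = 45/3 = 15
r(1) = (-51 + 3·15) / 3 = -6/3 = -2
r(0) = (15 + 3·(-2)) / 3 = 9/3 = 3

3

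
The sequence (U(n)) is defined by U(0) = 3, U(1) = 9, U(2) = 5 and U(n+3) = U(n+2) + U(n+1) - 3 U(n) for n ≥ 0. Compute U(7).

-35

U(3) = 5 + 9 - 3*3 = 5
U(4) = 5 + 5 - 3*9 = -17
U(5) = (-17) + 5 - 3*5 = -27
U(6) = (-27) + (-17) - 3*5 = -59
U(7) = (-59) + (-27) - 3*(-17) = -35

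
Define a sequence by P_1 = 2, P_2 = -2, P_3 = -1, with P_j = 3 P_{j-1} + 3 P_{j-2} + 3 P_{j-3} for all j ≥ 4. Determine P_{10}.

-16146

P_4 = 3(-1) + 3(-2) + 3(2) = -3
P_5 = 3(-3) + 3(-1) + 3(-2) = -18
P_6 = 3(-18) + 3(-3) + 3(-1) = -66
P_7 = 3(-66) + 3(-18) + 3(-3) = -261
P_8 = 3(-261) + 3(-66) + 3(-18) = -1035
P_9 = 3(-1035) + 3(-261) + 3(-66) = -4086
P_{10} = 3(-4086) + 3(-1035) + 3(-261) = -16146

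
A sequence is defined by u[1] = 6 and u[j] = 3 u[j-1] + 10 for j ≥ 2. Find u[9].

u[2] = 3·6 + 10 = 28
u[3] = 3·28 + 10 = 94
u[4] = 3·94 + 10 = 292
u[5] = 3·292 + 10 = 886
u[6] = 3·886 + 10 = 2668
u[7] = 3·2668 + 10 = 8014
u[8] = 3·8014 + 10 = 24052
u[9] = 3·24052 + 10 = 72166

72166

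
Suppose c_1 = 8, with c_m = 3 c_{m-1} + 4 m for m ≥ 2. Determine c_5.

1040

c_2 = 3*8 + 8 = 32
c_3 = 3*32 + 12 = 108
c_4 = 3*108 + 16 = 340
c_5 = 3*340 + 20 = 1040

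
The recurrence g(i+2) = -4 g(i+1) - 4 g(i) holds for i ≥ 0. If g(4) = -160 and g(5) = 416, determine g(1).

2

Rearranging, g(i-2) = (g(i) + 4 g(i-1)) / -4.
g(3) = (416 + 4*(-160)) / -4 = -224/-4 = 56
g(2) = (-160 + 4*56) / -4 = 64/-4 = -16
g(1) = (56 + 4*(-16)) / -4 = -8/-4 = 2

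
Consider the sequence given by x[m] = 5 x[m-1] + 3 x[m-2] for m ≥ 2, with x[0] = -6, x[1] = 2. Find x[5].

x[2] = 5·2 + 3·(-6) = -8
x[3] = 5·(-8) + 3·2 = -34
x[4] = 5·(-34) + 3·(-8) = -194
x[5] = 5·(-194) + 3·(-34) = -1072

-1072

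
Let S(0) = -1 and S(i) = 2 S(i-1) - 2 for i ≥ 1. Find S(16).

-196606

The fixed point is -2/(1 - 2) = 2, so S(i) - 2 = 2(S(i-1) - 2).
Hence S(i) = -3·2^i + 2.
S(16) = -3·2^{16} + 2 = -3·65536 + 2 = -196606.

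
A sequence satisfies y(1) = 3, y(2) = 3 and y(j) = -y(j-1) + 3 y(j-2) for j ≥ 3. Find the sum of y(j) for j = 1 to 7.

y(3) = -3 + 3(3) = 6
y(4) = -6 + 3(3) = 3
y(5) = -3 + 3(6) = 15
y(6) = -15 + 3(3) = -6
y(7) = -(-6) + 3(15) = 51
Sum = 3 + 3 + 6 + 3 + 15 + (-6) + 51 = 75

75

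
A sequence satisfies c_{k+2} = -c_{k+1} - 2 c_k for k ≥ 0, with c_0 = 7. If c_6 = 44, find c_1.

-6

Let c_1 = w.
c_2 = -14 - w
c_3 = 14 - w
c_4 = 14 + 3w
c_5 = -42 - w
c_6 = 14 - 5w
So 14 - 5w = 44, giving w = -6.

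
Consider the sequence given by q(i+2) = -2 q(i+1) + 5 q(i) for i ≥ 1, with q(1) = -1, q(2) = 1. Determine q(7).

q(3) = -2·1 + 5·(-1) = -7
q(4) = -2·(-7) + 5·1 = 19
q(5) = -2·19 + 5·(-7) = -73
q(6) = -2·(-73) + 5·19 = 241
q(7) = -2·241 + 5·(-73) = -847

-847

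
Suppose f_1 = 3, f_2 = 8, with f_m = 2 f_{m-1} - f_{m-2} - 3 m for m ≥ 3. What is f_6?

-92

f_3 = 2·8 - 3 - 9 = 4
f_4 = 2·4 - 8 - 12 = -12
f_5 = 2·(-12) - 4 - 15 = -43
f_6 = 2·(-43) - (-12) - 18 = -92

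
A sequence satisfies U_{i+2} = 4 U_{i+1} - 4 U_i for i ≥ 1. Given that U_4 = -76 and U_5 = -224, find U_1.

Rearranging, U_{i-2} = (U_i - 4 U_{i-1}) / -4.
U_3 = (-224 - 4·(-76)) / -4 = 80/-4 = -20
U_2 = (-76 - 4·(-20)) / -4 = 4/-4 = -1
U_1 = (-20 - 4·(-1)) / -4 = -16/-4 = 4

4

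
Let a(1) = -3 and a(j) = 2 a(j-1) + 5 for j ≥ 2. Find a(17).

The fixed point is 5/(1 - 2) = -5, so a(j) + 5 = 2(a(j-1) + 5).
Hence a(j) = 2·2^{j-1} - 5.
a(17) = 2·2^{16} - 5 = 2·65536 - 5 = 131067.

131067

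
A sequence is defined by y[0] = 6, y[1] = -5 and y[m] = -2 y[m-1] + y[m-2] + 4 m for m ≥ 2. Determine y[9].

-9325

y[2] = -2·(-5) + 6 + 8 = 24
y[3] = -2·24 + (-5) + 12 = -41
y[4] = -2·(-41) + 24 + 16 = 122
y[5] = -2·122 + (-41) + 20 = -265
y[6] = -2·(-265) + 122 + 24 = 676
y[7] = -2·676 + (-265) + 28 = -1589
y[8] = -2·(-1589) + 676 + 32 = 3886
y[9] = -2·3886 + (-1589) + 36 = -9325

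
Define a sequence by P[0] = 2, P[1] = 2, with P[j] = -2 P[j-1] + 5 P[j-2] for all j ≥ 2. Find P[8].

3714

P[2] = -2*2 + 5*2 = 6
P[3] = -2*6 + 5*2 = -2
P[4] = -2*(-2) + 5*6 = 34
P[5] = -2*34 + 5*(-2) = -78
P[6] = -2*(-78) + 5*34 = 326
P[7] = -2*326 + 5*(-78) = -1042
P[8] = -2*(-1042) + 5*326 = 3714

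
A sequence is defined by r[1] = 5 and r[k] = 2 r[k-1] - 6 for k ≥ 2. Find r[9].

r[2] = 2(5) - 6 = 4
r[3] = 2(4) - 6 = 2
r[4] = 2(2) - 6 = -2
r[5] = 2(-2) - 6 = -10
r[6] = 2(-10) - 6 = -26
r[7] = 2(-26) - 6 = -58
r[8] = 2(-58) - 6 = -122
r[9] = 2(-122) - 6 = -250

-250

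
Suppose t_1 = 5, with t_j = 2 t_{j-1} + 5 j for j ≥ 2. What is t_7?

1235

t_2 = 2(5) + 10 = 20
t_3 = 2(20) + 15 = 55
t_4 = 2(55) + 20 = 130
t_5 = 2(130) + 25 = 285
t_6 = 2(285) + 30 = 600
t_7 = 2(600) + 35 = 1235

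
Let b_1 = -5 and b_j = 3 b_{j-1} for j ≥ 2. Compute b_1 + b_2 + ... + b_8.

b_2 = 3*(-5) = -15
b_3 = 3*(-15) = -45
b_4 = 3*(-45) = -135
b_5 = 3*(-135) = -405
b_6 = 3*(-405) = -1215
b_7 = 3*(-1215) = -3645
b_8 = 3*(-3645) = -10935
Sum = (-5) + (-15) + (-45) + (-135) + (-405) + (-1215) + (-3645) + (-10935) = -16400

-16400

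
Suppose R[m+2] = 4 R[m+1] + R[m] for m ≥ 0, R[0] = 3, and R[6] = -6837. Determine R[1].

-6

Let R[1] = v.
R[2] = 3 + 4v
R[3] = 12 + 17v
R[4] = 51 + 72v
R[5] = 216 + 305v
R[6] = 915 + 1292v
So 915 + 1292v = -6837, giving v = -6.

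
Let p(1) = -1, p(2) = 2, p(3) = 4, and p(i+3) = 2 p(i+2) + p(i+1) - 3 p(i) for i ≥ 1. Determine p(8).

p(4) = 2·4 + 2 - 3·(-1) = 13
p(5) = 2·13 + 4 - 3·2 = 24
p(6) = 2·24 + 13 - 3·4 = 49
p(7) = 2·49 + 24 - 3·13 = 83
p(8) = 2·83 + 49 - 3·24 = 143

143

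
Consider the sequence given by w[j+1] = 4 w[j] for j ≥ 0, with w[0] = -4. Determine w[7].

w[1] = 4*(-4) = -16
w[2] = 4*(-16) = -64
w[3] = 4*(-64) = -256
w[4] = 4*(-256) = -1024
w[5] = 4*(-1024) = -4096
w[6] = 4*(-4096) = -16384
w[7] = 4*(-16384) = -65536

-65536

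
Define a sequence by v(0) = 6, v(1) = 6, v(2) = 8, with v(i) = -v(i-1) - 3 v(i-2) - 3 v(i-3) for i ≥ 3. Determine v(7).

v(3) = -8 - 3*6 - 3*6 = -44
v(4) = -(-44) - 3*8 - 3*6 = 2
v(5) = -2 - 3*(-44) - 3*8 = 106
v(6) = -106 - 3*2 - 3*(-44) = 20
v(7) = -20 - 3*106 - 3*2 = -344

-344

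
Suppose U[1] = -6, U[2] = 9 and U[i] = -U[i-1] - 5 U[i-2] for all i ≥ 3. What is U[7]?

U[3] = -9 - 5·(-6) = 21
U[4] = -21 - 5·9 = -66
U[5] = -(-66) - 5·21 = -39
U[6] = -(-39) - 5·(-66) = 369
U[7] = -369 - 5·(-39) = -174

-174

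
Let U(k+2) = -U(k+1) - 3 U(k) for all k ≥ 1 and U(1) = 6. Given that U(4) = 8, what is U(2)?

Let U(2) = v.
U(3) = -18 - v
U(4) = 18 - 2v
So 18 - 2v = 8, giving v = 5.

5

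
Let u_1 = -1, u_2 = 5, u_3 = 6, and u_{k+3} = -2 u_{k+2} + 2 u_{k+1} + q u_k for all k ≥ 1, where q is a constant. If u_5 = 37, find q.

3

u_4 = -2 - q
u_5 = 16 + 7q
So 16 + 7q = 37, giving q = 3.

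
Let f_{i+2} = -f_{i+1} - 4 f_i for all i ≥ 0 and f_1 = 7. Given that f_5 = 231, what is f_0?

Let f_0 = x.
f_2 = -7 - 4x
f_3 = -21 + 4x
f_4 = 49 + 12x
f_5 = 35 - 28x
So 35 - 28x = 231, giving x = -7.

-7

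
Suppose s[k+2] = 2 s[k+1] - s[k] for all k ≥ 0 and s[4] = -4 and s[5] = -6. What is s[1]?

2

Rearranging, s[k-2] = -(s[k] - 2 s[k-1]).
s[3] = -(-6 - 2(-4)) = -2
s[2] = -(-4 - 2(-2)) = 0
s[1] = -(-2 - 2(0)) = 2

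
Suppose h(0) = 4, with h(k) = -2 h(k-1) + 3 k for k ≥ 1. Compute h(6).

220

h(1) = -2*4 + 3 = -5
h(2) = -2*(-5) + 6 = 16
h(3) = -2*16 + 9 = -23
h(4) = -2*(-23) + 12 = 58
h(5) = -2*58 + 15 = -101
h(6) = -2*(-101) + 18 = 220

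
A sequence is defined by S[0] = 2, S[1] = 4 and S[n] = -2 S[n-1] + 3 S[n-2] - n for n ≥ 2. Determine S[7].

S[2] = -2·4 + 3·2 - 2 = -4
S[3] = -2·(-4) + 3·4 - 3 = 17
S[4] = -2·17 + 3·(-4) - 4 = -50
S[5] = -2·(-50) + 3·17 - 5 = 146
S[6] = -2·146 + 3·(-50) - 6 = -448
S[7] = -2·(-448) + 3·146 - 7 = 1327

1327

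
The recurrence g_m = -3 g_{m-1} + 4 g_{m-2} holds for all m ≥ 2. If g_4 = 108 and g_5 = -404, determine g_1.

4

Rearranging, g_{m-2} = (g_m + 3 g_{m-1}) / 4.
g_3 = (-404 + 3*108) / 4 = -80/4 = -20
g_2 = (108 + 3*(-20)) / 4 = 48/4 = 12
g_1 = (-20 + 3*12) / 4 = 16/4 = 4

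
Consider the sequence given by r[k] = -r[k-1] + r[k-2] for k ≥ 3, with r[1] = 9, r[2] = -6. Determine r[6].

-57

r[3] = -(-6) + 9 = 15
r[4] = -15 + (-6) = -21
r[5] = -(-21) + 15 = 36
r[6] = -36 + (-21) = -57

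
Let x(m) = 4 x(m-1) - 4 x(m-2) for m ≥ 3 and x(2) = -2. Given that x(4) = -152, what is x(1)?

Let x(1) = w.
x(3) = -8 - 4w
x(4) = -24 - 16w
So -24 - 16w = -152, giving w = 8.

8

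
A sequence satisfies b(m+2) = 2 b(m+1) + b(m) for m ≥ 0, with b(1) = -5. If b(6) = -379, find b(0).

-1

Let b(0) = w.
b(2) = -10 + w
b(3) = -25 + 2w
b(4) = -60 + 5w
b(5) = -145 + 12w
b(6) = -350 + 29w
So -350 + 29w = -379, giving w = -1.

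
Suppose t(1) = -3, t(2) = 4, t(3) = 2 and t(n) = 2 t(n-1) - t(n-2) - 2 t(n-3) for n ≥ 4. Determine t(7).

t(4) = 2*2 - 4 - 2*(-3) = 6
t(5) = 2*6 - 2 - 2*4 = 2
t(6) = 2*2 - 6 - 2*2 = -6
t(7) = 2*(-6) - 2 - 2*6 = -26

-26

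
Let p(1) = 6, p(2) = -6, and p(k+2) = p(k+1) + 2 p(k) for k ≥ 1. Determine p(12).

-6

p(3) = (-6) + 2(6) = 6
p(4) = 6 + 2(-6) = -6
p(5) = (-6) + 2(6) = 6
p(6) = 6 + 2(-6) = -6
p(7) = (-6) + 2(6) = 6
p(8) = 6 + 2(-6) = -6
p(9) = (-6) + 2(6) = 6
p(10) = 6 + 2(-6) = -6
p(11) = (-6) + 2(6) = 6
p(12) = 6 + 2(-6) = -6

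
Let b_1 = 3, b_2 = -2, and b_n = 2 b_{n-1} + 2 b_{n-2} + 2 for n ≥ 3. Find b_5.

b_3 = 2(-2) + 2(3) + 2 = 4
b_4 = 2(4) + 2(-2) + 2 = 6
b_5 = 2(6) + 2(4) + 2 = 22

22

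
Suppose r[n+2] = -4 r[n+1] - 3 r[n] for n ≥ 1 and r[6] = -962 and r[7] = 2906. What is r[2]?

Rearranging, r[n-2] = (r[n] + 4 r[n-1]) / -3.
r[5] = (2906 + 4*(-962)) / -3 = -942/-3 = 314
r[4] = (-962 + 4*314) / -3 = 294/-3 = -98
r[3] = (314 + 4*(-98)) / -3 = -78/-3 = 26
r[2] = (-98 + 4*26) / -3 = 6/-3 = -2

-2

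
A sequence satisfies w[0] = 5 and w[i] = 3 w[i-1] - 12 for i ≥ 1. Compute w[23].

-94143178821

The fixed point is -12/(1 - 3) = 6, so w[i] - 6 = 3(w[i-1] - 6).
Hence w[i] = -1·3^i + 6.
w[23] = -1·3^{23} + 6 = -1·94143178827 + 6 = -94143178821.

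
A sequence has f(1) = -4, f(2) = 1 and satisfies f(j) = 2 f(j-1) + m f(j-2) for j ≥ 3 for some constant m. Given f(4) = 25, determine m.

-3

f(3) = 2 - 4m
f(4) = 4 - 7m
So 4 - 7m = 25, giving m = -3.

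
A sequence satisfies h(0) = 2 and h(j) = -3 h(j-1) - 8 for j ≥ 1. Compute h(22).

The fixed point is -8/(1 + 3) = -2, so h(j) + 2 = -3(h(j-1) + 2).
Hence h(j) = 4·(-3)^j - 2.
h(22) = 4·(-3)^{22} - 2 = 4·31381059609 - 2 = 125524238434.

125524238434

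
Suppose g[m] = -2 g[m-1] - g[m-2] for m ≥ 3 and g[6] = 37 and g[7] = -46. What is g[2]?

Rearranging, g[m-2] = -(g[m] + 2 g[m-1]).
g[5] = -(-46 + 2·37) = -28
g[4] = -(37 + 2·(-28)) = 19
g[3] = -(-28 + 2·19) = -10
g[2] = -(19 + 2·(-10)) = 1

1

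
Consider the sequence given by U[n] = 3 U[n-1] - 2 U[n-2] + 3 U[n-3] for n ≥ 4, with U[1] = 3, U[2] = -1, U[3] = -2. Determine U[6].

U[4] = 3·(-2) - 2·(-1) + 3·3 = 5
U[5] = 3·5 - 2·(-2) + 3·(-1) = 16
U[6] = 3·16 - 2·5 + 3·(-2) = 32

32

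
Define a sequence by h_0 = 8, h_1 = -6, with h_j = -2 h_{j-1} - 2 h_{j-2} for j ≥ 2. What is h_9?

h_2 = -2(-6) - 2(8) = -4
h_3 = -2(-4) - 2(-6) = 20
h_4 = -2(20) - 2(-4) = -32
h_5 = -2(-32) - 2(20) = 24
h_6 = -2(24) - 2(-32) = 16
h_7 = -2(16) - 2(24) = -80
h_8 = -2(-80) - 2(16) = 128
h_9 = -2(128) - 2(-80) = -96

-96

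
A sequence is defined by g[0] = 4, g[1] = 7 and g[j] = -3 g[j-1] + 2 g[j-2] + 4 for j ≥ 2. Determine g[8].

-24341

g[2] = -3*7 + 2*4 + 4 = -9
g[3] = -3*(-9) + 2*7 + 4 = 45
g[4] = -3*45 + 2*(-9) + 4 = -149
g[5] = -3*(-149) + 2*45 + 4 = 541
g[6] = -3*541 + 2*(-149) + 4 = -1917
g[7] = -3*(-1917) + 2*541 + 4 = 6837
g[8] = -3*6837 + 2*(-1917) + 4 = -24341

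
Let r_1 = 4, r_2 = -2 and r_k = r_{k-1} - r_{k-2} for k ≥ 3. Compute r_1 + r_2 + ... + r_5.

-6

r_3 = (-2) - 4 = -6
r_4 = (-6) - (-2) = -4
r_5 = (-4) - (-6) = 2
Sum = 4 + (-2) + (-6) + (-4) + 2 = -6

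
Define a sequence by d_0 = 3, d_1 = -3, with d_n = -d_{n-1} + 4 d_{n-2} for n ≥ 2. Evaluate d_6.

543

d_2 = -(-3) + 4*3 = 15
d_3 = -15 + 4*(-3) = -27
d_4 = -(-27) + 4*15 = 87
d_5 = -87 + 4*(-27) = -195
d_6 = -(-195) + 4*87 = 543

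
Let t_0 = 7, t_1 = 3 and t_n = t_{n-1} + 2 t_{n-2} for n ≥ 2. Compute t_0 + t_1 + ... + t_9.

t_2 = 3 + 2*7 = 17
t_3 = 17 + 2*3 = 23
t_4 = 23 + 2*17 = 57
t_5 = 57 + 2*23 = 103
t_6 = 103 + 2*57 = 217
t_7 = 217 + 2*103 = 423
t_8 = 423 + 2*217 = 857
t_9 = 857 + 2*423 = 1703
Sum = 7 + 3 + 17 + 23 + 57 + 103 + 217 + 423 + 857 + 1703 = 3410

3410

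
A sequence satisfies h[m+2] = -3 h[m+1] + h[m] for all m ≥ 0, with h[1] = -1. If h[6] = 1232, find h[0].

8

Let h[0] = y.
h[2] = 3 + y
h[3] = -10 - 3y
h[4] = 33 + 10y
h[5] = -109 - 33y
h[6] = 360 + 109y
So 360 + 109y = 1232, giving y = 8.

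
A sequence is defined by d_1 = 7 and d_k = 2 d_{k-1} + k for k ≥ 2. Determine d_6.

312

d_2 = 2(7) + 2 = 16
d_3 = 2(16) + 3 = 35
d_4 = 2(35) + 4 = 74
d_5 = 2(74) + 5 = 153
d_6 = 2(153) + 6 = 312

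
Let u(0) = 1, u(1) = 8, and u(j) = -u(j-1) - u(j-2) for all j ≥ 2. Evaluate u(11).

-9

u(2) = -8 - 1 = -9
u(3) = -(-9) - 8 = 1
u(4) = -1 - (-9) = 8
u(5) = -8 - 1 = -9
u(6) = -(-9) - 8 = 1
u(7) = -1 - (-9) = 8
u(8) = -8 - 1 = -9
u(9) = -(-9) - 8 = 1
u(10) = -1 - (-9) = 8
u(11) = -8 - 1 = -9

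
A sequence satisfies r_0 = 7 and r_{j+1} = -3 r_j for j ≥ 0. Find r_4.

567

r_1 = -3*7 = -21
r_2 = -3*(-21) = 63
r_3 = -3*63 = -189
r_4 = -3*(-189) = 567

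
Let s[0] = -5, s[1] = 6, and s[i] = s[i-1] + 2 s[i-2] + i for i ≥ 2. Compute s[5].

44

s[2] = 6 + 2(-5) + 2 = -2
s[3] = (-2) + 2(6) + 3 = 13
s[4] = 13 + 2(-2) + 4 = 13
s[5] = 13 + 2(13) + 5 = 44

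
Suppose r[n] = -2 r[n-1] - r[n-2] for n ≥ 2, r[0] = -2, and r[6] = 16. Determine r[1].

Let r[1] = z.
r[2] = 2 - 2z
r[3] = -4 + 3z
r[4] = 6 - 4z
r[5] = -8 + 5z
r[6] = 10 - 6z
So 10 - 6z = 16, giving z = -1.

-1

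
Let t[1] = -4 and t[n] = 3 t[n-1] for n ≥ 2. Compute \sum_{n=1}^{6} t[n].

-1456

t[2] = 3·(-4) = -12
t[3] = 3·(-12) = -36
t[4] = 3·(-36) = -108
t[5] = 3·(-108) = -324
t[6] = 3·(-324) = -972
Sum = (-4) + (-12) + (-36) + (-108) + (-324) + (-972) = -1456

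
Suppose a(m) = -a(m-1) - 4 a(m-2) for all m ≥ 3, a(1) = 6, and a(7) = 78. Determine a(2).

Let a(2) = v.
a(3) = -24 - v
a(4) = 24 - 3v
a(5) = 72 + 7v
a(6) = -168 + 5v
a(7) = -120 - 33v
So -120 - 33v = 78, giving v = -6.

-6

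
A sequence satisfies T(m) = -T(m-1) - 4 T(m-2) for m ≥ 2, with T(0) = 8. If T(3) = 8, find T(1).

8

Let T(1) = w.
T(2) = -32 - w
T(3) = 32 - 3w
So 32 - 3w = 8, giving w = 8.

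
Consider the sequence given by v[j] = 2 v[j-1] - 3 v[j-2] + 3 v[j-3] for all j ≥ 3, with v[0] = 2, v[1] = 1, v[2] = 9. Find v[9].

v[3] = 2·9 - 3·1 + 3·2 = 21
v[4] = 2·21 - 3·9 + 3·1 = 18
v[5] = 2·18 - 3·21 + 3·9 = 0
v[6] = 2·0 - 3·18 + 3·21 = 9
v[7] = 2·9 - 3·0 + 3·18 = 72
v[8] = 2·72 - 3·9 + 3·0 = 117
v[9] = 2·117 - 3·72 + 3·9 = 45

45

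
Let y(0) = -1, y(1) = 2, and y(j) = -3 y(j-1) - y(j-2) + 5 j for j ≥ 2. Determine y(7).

y(2) = -3·2 - (-1) + 10 = 5
y(3) = -3·5 - 2 + 15 = -2
y(4) = -3·(-2) - 5 + 20 = 21
y(5) = -3·21 - (-2) + 25 = -36
y(6) = -3·(-36) - 21 + 30 = 117
y(7) = -3·117 - (-36) + 35 = -280

-280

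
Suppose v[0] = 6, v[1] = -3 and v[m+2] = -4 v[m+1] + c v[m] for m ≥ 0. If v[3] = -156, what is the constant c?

4

v[2] = 12 + 6c
v[3] = -48 - 27c
So -48 - 27c = -156, giving c = 4.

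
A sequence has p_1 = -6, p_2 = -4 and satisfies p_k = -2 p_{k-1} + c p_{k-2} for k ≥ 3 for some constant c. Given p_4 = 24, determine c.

p_3 = 8 - 6c
p_4 = -16 + 8c
So -16 + 8c = 24, giving c = 5.

5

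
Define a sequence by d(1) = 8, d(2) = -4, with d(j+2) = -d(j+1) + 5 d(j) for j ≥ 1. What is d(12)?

-318124

d(3) = -(-4) + 5·8 = 44
d(4) = -44 + 5·(-4) = -64
d(5) = -(-64) + 5·44 = 284
d(6) = -284 + 5·(-64) = -604
d(7) = -(-604) + 5·284 = 2024
d(8) = -2024 + 5·(-604) = -5044
d(9) = -(-5044) + 5·2024 = 15164
d(10) = -15164 + 5·(-5044) = -40384
d(11) = -(-40384) + 5·15164 = 116204
d(12) = -116204 + 5·(-40384) = -318124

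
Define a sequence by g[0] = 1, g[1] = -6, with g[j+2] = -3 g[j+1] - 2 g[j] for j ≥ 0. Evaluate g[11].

g[2] = -3(-6) - 2(1) = 16
g[3] = -3(16) - 2(-6) = -36
g[4] = -3(-36) - 2(16) = 76
g[5] = -3(76) - 2(-36) = -156
g[6] = -3(-156) - 2(76) = 316
g[7] = -3(316) - 2(-156) = -636
g[8] = -3(-636) - 2(316) = 1276
g[9] = -3(1276) - 2(-636) = -2556
g[10] = -3(-2556) - 2(1276) = 5116
g[11] = -3(5116) - 2(-2556) = -10236

-10236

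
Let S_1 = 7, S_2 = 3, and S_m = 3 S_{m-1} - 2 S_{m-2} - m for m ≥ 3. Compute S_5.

S_3 = 3·3 - 2·7 - 3 = -8
S_4 = 3·(-8) - 2·3 - 4 = -34
S_5 = 3·(-34) - 2·(-8) - 5 = -91

-91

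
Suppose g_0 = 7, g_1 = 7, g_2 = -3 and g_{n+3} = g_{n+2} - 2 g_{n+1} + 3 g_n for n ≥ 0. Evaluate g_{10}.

-222

g_3 = (-3) - 2·7 + 3·7 = 4
g_4 = 4 - 2·(-3) + 3·7 = 31
g_5 = 31 - 2·4 + 3·(-3) = 14
g_6 = 14 - 2·31 + 3·4 = -36
g_7 = (-36) - 2·14 + 3·31 = 29
g_8 = 29 - 2·(-36) + 3·14 = 143
g_9 = 143 - 2·29 + 3·(-36) = -23
g_{10} = (-23) - 2·143 + 3·29 = -222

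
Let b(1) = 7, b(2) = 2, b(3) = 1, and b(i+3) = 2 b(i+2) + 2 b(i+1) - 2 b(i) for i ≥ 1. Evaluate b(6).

-54

b(4) = 2*1 + 2*2 - 2*7 = -8
b(5) = 2*(-8) + 2*1 - 2*2 = -18
b(6) = 2*(-18) + 2*(-8) - 2*1 = -54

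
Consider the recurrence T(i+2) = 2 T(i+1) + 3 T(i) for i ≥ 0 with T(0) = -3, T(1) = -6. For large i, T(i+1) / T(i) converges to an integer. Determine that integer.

The characteristic equation is r^2 - 2r - 3 = 0, which factors as (r - 3)(r + 1) = 0.
So the roots are 3 and -1. Since |3| > |-1| and the coefficient of 3^i is non-zero, the ratio tends to 3.

3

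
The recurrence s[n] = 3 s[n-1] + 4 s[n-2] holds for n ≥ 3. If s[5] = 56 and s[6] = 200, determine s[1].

5

Rearranging, s[n-2] = (s[n] - 3 s[n-1]) / 4.
s[4] = (200 - 3·56) / 4 = 32/4 = 8
s[3] = (56 - 3·8) / 4 = 32/4 = 8
s[2] = (8 - 3·8) / 4 = -16/4 = -4
s[1] = (8 - 3·(-4)) / 4 = 20/4 = 5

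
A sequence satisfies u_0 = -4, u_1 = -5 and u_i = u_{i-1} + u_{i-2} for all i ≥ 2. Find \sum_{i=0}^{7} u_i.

-249

u_2 = (-5) + (-4) = -9
u_3 = (-9) + (-5) = -14
u_4 = (-14) + (-9) = -23
u_5 = (-23) + (-14) = -37
u_6 = (-37) + (-23) = -60
u_7 = (-60) + (-37) = -97
Sum = (-4) + (-5) + (-9) + (-14) + (-23) + (-37) + (-60) + (-97) = -249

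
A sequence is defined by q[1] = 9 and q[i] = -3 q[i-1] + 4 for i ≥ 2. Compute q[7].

q[2] = -3·9 + 4 = -23
q[3] = -3·(-23) + 4 = 73
q[4] = -3·73 + 4 = -215
q[5] = -3·(-215) + 4 = 649
q[6] = -3·649 + 4 = -1943
q[7] = -3·(-1943) + 4 = 5833

5833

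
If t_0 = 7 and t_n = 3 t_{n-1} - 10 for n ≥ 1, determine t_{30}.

411782264189303

The fixed point is -10/(1 - 3) = 5, so t_n - 5 = 3(t_{n-1} - 5).
Hence t_n = 2·3^n + 5.
t_{30} = 2·3^{30} + 5 = 2·205891132094649 + 5 = 411782264189303.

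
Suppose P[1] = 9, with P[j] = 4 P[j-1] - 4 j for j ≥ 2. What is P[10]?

1543752

P[2] = 4(9) - 8 = 28
P[3] = 4(28) - 12 = 100
P[4] = 4(100) - 16 = 384
P[5] = 4(384) - 20 = 1516
P[6] = 4(1516) - 24 = 6040
P[7] = 4(6040) - 28 = 24132
P[8] = 4(24132) - 32 = 96496
P[9] = 4(96496) - 36 = 385948
P[10] = 4(385948) - 40 = 1543752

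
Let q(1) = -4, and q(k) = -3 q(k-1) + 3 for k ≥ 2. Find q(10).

q(2) = -3·(-4) + 3 = 15
q(3) = -3·15 + 3 = -42
q(4) = -3·(-42) + 3 = 129
q(5) = -3·129 + 3 = -384
q(6) = -3·(-384) + 3 = 1155
q(7) = -3·1155 + 3 = -3462
q(8) = -3·(-3462) + 3 = 10389
q(9) = -3·10389 + 3 = -31164
q(10) = -3·(-31164) + 3 = 93495

93495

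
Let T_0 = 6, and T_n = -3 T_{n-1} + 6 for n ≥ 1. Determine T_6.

3282

T_1 = -3(6) + 6 = -12
T_2 = -3(-12) + 6 = 42
T_3 = -3(42) + 6 = -120
T_4 = -3(-120) + 6 = 366
T_5 = -3(366) + 6 = -1092
T_6 = -3(-1092) + 6 = 3282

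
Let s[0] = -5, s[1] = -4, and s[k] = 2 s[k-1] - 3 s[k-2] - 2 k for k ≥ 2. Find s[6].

-97

s[2] = 2*(-4) - 3*(-5) - 4 = 3
s[3] = 2*3 - 3*(-4) - 6 = 12
s[4] = 2*12 - 3*3 - 8 = 7
s[5] = 2*7 - 3*12 - 10 = -32
s[6] = 2*(-32) - 3*7 - 12 = -97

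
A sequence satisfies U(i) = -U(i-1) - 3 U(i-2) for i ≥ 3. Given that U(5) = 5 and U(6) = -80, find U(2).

-5

Rearranging, U(i-2) = (U(i) + U(i-1)) / -3.
U(4) = (-80 + 5) / -3 = -75/-3 = 25
U(3) = (5 + 25) / -3 = 30/-3 = -10
U(2) = (25 + (-10)) / -3 = 15/-3 = -5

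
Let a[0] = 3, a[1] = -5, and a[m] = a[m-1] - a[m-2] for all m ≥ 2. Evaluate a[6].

3

a[2] = (-5) - 3 = -8
a[3] = (-8) - (-5) = -3
a[4] = (-3) - (-8) = 5
a[5] = 5 - (-3) = 8
a[6] = 8 - 5 = 3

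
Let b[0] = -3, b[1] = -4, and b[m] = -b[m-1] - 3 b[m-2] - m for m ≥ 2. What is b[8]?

b[2] = -(-4) - 3·(-3) - 2 = 11
b[3] = -11 - 3·(-4) - 3 = -2
b[4] = -(-2) - 3·11 - 4 = -35
b[5] = -(-35) - 3·(-2) - 5 = 36
b[6] = -36 - 3·(-35) - 6 = 63
b[7] = -63 - 3·36 - 7 = -178
b[8] = -(-178) - 3·63 - 8 = -19

-19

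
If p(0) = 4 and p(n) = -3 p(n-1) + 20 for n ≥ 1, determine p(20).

-3486784396

The fixed point is 20/(1 + 3) = 5, so p(n) - 5 = -3(p(n-1) - 5).
Hence p(n) = -1·(-3)^n + 5.
p(20) = -1·(-3)^{20} + 5 = -1·3486784401 + 5 = -3486784396.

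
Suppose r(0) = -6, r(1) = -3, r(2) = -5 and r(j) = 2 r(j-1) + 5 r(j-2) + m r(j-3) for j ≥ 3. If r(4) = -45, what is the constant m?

r(3) = -25 - 6m
r(4) = -75 - 15m
So -75 - 15m = -45, giving m = -2.

-2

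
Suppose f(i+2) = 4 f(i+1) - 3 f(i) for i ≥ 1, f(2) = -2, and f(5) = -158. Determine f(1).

2

Let f(1) = y.
f(3) = -8 - 3y
f(4) = -26 - 12y
f(5) = -80 - 39y
So -80 - 39y = -158, giving y = 2.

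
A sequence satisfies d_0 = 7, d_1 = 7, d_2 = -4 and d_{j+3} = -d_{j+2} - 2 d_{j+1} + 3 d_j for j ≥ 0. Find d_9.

d_3 = -(-4) - 2·7 + 3·7 = 11
d_4 = -11 - 2·(-4) + 3·7 = 18
d_5 = -18 - 2·11 + 3·(-4) = -52
d_6 = -(-52) - 2·18 + 3·11 = 49
d_7 = -49 - 2·(-52) + 3·18 = 109
d_8 = -109 - 2·49 + 3·(-52) = -363
d_9 = -(-363) - 2·109 + 3·49 = 292

292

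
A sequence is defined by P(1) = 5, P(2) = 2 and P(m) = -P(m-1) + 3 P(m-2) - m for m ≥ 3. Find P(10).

P(3) = -2 + 3*5 - 3 = 10
P(4) = -10 + 3*2 - 4 = -8
P(5) = -(-8) + 3*10 - 5 = 33
P(6) = -33 + 3*(-8) - 6 = -63
P(7) = -(-63) + 3*33 - 7 = 155
P(8) = -155 + 3*(-63) - 8 = -352
P(9) = -(-352) + 3*155 - 9 = 808
P(10) = -808 + 3*(-352) - 10 = -1874

-1874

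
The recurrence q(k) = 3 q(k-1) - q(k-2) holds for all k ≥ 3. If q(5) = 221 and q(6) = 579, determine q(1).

-4

Rearranging, q(k-2) = -(q(k) - 3 q(k-1)).
q(4) = -(579 - 3(221)) = 84
q(3) = -(221 - 3(84)) = 31
q(2) = -(84 - 3(31)) = 9
q(1) = -(31 - 3(9)) = -4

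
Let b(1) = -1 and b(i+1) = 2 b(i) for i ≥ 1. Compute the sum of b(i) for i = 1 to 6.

b(2) = 2·(-1) = -2
b(3) = 2·(-2) = -4
b(4) = 2·(-4) = -8
b(5) = 2·(-8) = -16
b(6) = 2·(-16) = -32
Sum = (-1) + (-2) + (-4) + (-8) + (-16) + (-32) = -63

-63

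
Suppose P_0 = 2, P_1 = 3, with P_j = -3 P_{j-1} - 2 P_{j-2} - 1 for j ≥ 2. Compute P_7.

675

P_2 = -3·3 - 2·2 - 1 = -14
P_3 = -3·(-14) - 2·3 - 1 = 35
P_4 = -3·35 - 2·(-14) - 1 = -78
P_5 = -3·(-78) - 2·35 - 1 = 163
P_6 = -3·163 - 2·(-78) - 1 = -334
P_7 = -3·(-334) - 2·163 - 1 = 675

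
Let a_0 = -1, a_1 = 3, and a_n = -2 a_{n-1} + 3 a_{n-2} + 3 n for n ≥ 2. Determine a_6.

a_2 = -2·3 + 3·(-1) + 6 = -3
a_3 = -2·(-3) + 3·3 + 9 = 24
a_4 = -2·24 + 3·(-3) + 12 = -45
a_5 = -2·(-45) + 3·24 + 15 = 177
a_6 = -2·177 + 3·(-45) + 18 = -471

-471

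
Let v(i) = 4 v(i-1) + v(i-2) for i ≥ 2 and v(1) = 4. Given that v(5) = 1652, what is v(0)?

Let v(0) = w.
v(2) = 16 + w
v(3) = 68 + 4w
v(4) = 288 + 17w
v(5) = 1220 + 72w
So 1220 + 72w = 1652, giving w = 6.

6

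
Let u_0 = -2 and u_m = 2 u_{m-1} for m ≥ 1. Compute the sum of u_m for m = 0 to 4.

u_1 = 2·(-2) = -4
u_2 = 2·(-4) = -8
u_3 = 2·(-8) = -16
u_4 = 2·(-16) = -32
Sum = (-2) + (-4) + (-8) + (-16) + (-32) = -62

-62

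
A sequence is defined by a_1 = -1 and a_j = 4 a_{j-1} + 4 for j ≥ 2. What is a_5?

a_2 = 4(-1) + 4 = 0
a_3 = 4(0) + 4 = 4
a_4 = 4(4) + 4 = 20
a_5 = 4(20) + 4 = 84

84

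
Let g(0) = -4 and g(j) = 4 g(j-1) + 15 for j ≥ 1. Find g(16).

The fixed point is 15/(1 - 4) = -5, so g(j) + 5 = 4(g(j-1) + 5).
Hence g(j) = 1·4^j - 5.
g(16) = 1·4^{16} - 5 = 1·4294967296 - 5 = 4294967291.

4294967291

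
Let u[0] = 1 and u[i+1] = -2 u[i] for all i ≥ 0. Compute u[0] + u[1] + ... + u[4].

u[1] = -2*1 = -2
u[2] = -2*(-2) = 4
u[3] = -2*4 = -8
u[4] = -2*(-8) = 16
Sum = 1 + (-2) + 4 + (-8) + 16 = 11

11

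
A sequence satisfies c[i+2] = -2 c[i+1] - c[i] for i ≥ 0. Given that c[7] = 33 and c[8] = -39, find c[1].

-3

Rearranging, c[i-2] = -(c[i] + 2 c[i-1]).
c[6] = -(-39 + 2(33)) = -27
c[5] = -(33 + 2(-27)) = 21
c[4] = -(-27 + 2(21)) = -15
c[3] = -(21 + 2(-15)) = 9
c[2] = -(-15 + 2(9)) = -3
c[1] = -(9 + 2(-3)) = -3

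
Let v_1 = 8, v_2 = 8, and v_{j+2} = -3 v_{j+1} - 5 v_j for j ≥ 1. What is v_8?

-3448

v_3 = -3·8 - 5·8 = -64
v_4 = -3·(-64) - 5·8 = 152
v_5 = -3·152 - 5·(-64) = -136
v_6 = -3·(-136) - 5·152 = -352
v_7 = -3·(-352) - 5·(-136) = 1736
v_8 = -3·1736 - 5·(-352) = -3448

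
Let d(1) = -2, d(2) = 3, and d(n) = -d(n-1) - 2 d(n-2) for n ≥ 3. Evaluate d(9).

37

d(3) = -3 - 2·(-2) = 1
d(4) = -1 - 2·3 = -7
d(5) = -(-7) - 2·1 = 5
d(6) = -5 - 2·(-7) = 9
d(7) = -9 - 2·5 = -19
d(8) = -(-19) - 2·9 = 1
d(9) = -1 - 2·(-19) = 37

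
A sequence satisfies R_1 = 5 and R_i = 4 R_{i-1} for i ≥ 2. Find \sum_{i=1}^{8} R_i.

R_2 = 4*5 = 20
R_3 = 4*20 = 80
R_4 = 4*80 = 320
R_5 = 4*320 = 1280
R_6 = 4*1280 = 5120
R_7 = 4*5120 = 20480
R_8 = 4*20480 = 81920
Sum = 5 + 20 + 80 + 320 + 1280 + 5120 + 20480 + 81920 = 109225

109225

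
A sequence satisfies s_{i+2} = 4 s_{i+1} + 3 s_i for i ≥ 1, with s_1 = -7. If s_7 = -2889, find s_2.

Let s_2 = w.
s_3 = -21 + 4w
s_4 = -84 + 19w
s_5 = -399 + 88w
s_6 = -1848 + 409w
s_7 = -8589 + 1900w
So -8589 + 1900w = -2889, giving w = 3.

3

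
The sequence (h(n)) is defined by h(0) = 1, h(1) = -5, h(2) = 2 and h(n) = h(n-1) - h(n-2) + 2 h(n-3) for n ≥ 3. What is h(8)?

-14

h(3) = 2 - (-5) + 2·1 = 9
h(4) = 9 - 2 + 2·(-5) = -3
h(5) = (-3) - 9 + 2·2 = -8
h(6) = (-8) - (-3) + 2·9 = 13
h(7) = 13 - (-8) + 2·(-3) = 15
h(8) = 15 - 13 + 2·(-8) = -14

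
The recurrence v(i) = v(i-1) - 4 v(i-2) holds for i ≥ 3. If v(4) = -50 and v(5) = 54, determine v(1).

8

Rearranging, v(i-2) = (v(i) - v(i-1)) / -4.
v(3) = (54 - (-50)) / -4 = 104/-4 = -26
v(2) = (-50 - (-26)) / -4 = -24/-4 = 6
v(1) = (-26 - 6) / -4 = -32/-4 = 8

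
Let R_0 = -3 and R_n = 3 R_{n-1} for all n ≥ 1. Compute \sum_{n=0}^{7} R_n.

R_1 = 3·(-3) = -9
R_2 = 3·(-9) = -27
R_3 = 3·(-27) = -81
R_4 = 3·(-81) = -243
R_5 = 3·(-243) = -729
R_6 = 3·(-729) = -2187
R_7 = 3·(-2187) = -6561
Sum = (-3) + (-9) + (-27) + (-81) + (-243) + (-729) + (-2187) + (-6561) = -9840

-9840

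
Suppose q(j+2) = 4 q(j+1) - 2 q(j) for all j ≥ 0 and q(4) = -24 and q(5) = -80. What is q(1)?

-4

Rearranging, q(j-2) = (q(j) - 4 q(j-1)) / -2.
q(3) = (-80 - 4·(-24)) / -2 = 16/-2 = -8
q(2) = (-24 - 4·(-8)) / -2 = 8/-2 = -4
q(1) = (-8 - 4·(-4)) / -2 = 8/-2 = -4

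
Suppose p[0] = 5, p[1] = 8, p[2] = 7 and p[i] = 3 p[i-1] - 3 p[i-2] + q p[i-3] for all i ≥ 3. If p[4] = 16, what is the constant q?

p[3] = -3 + 5q
p[4] = -30 + 23q
So -30 + 23q = 16, giving q = 2.

2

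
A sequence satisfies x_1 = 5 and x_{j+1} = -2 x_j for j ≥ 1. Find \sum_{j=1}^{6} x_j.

-105

x_2 = -2·5 = -10
x_3 = -2·(-10) = 20
x_4 = -2·20 = -40
x_5 = -2·(-40) = 80
x_6 = -2·80 = -160
Sum = 5 + (-10) + 20 + (-40) + 80 + (-160) = -105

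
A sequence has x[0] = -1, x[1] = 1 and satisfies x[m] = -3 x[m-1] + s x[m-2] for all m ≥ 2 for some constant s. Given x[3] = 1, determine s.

x[2] = -3 - s
x[3] = 9 + 4s
So 9 + 4s = 1, giving s = -2.

-2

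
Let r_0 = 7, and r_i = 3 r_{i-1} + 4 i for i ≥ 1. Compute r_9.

r_1 = 3(7) + 4 = 25
r_2 = 3(25) + 8 = 83
r_3 = 3(83) + 12 = 261
r_4 = 3(261) + 16 = 799
r_5 = 3(799) + 20 = 2417
r_6 = 3(2417) + 24 = 7275
r_7 = 3(7275) + 28 = 21853
r_8 = 3(21853) + 32 = 65591
r_9 = 3(65591) + 36 = 196809

196809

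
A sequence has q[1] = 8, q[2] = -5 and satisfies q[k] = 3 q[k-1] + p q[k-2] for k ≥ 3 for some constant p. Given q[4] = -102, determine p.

q[3] = -15 + 8p
q[4] = -45 + 19p
So -45 + 19p = -102, giving p = -3.

-3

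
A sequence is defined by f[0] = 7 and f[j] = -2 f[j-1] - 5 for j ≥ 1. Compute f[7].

f[1] = -2·7 - 5 = -19
f[2] = -2·(-19) - 5 = 33
f[3] = -2·33 - 5 = -71
f[4] = -2·(-71) - 5 = 137
f[5] = -2·137 - 5 = -279
f[6] = -2·(-279) - 5 = 553
f[7] = -2·553 - 5 = -1111

-1111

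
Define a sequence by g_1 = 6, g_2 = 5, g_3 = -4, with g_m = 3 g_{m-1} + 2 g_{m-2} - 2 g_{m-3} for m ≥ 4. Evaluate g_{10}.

g_4 = 3(-4) + 2(5) - 2(6) = -14
g_5 = 3(-14) + 2(-4) - 2(5) = -60
g_6 = 3(-60) + 2(-14) - 2(-4) = -200
g_7 = 3(-200) + 2(-60) - 2(-14) = -692
g_8 = 3(-692) + 2(-200) - 2(-60) = -2356
g_9 = 3(-2356) + 2(-692) - 2(-200) = -8052
g_{10} = 3(-8052) + 2(-2356) - 2(-692) = -27484

-27484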